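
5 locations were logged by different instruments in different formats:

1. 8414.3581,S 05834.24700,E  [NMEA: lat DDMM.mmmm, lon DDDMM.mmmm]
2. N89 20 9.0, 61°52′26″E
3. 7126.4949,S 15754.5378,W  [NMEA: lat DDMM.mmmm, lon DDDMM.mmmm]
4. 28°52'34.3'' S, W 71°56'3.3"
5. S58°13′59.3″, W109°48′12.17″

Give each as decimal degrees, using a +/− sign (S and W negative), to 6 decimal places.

1. -84.239302, 58.570783
2. 89.335833, 61.873889
3. -71.441582, -157.908963
4. -28.876194, -71.934250
5. -58.233139, -109.803381

Point 1:
  Lat: split at 2 digits → 84° and 14.3581′; 84 + 14.3581/60 = 84.2393017
  S → negative
  λ: degrees = first 3 digits = 58, minutes = 34.247; 58 + 34.247/60 = 58.5707833
  E ⇒ keep positive
Point 2:
  Lat: 89 + 20/60 + 9/3600 = 89.3358333
  N → positive
  λ: 61° + 52/60 + 26/3600 = 61 + 0.866667 + 0.007222 = 61.8738889
  E → positive
Point 3:
  Latitude: degrees = first 2 digits = 71, minutes = 26.4949; 71 + 26.4949/60 = 71.4415817
  S ⇒ negate
  Lon: degrees = first 3 digits = 157, minutes = 54.5378; 157 + 54.5378/60 = 157.9089633
  W ⇒ negate
Point 4:
  φ: 28° + 52/60 + 34.3/3600 = 28 + 0.866667 + 0.009528 = 28.8761944
  hemisphere S, so the sign is −
  λ: 71° + 56/60 + 3.3/3600 = 71 + 0.933333 + 0.000917 = 71.9342500
  W → negative
Point 5:
  Latitude: 58° + 13/60 + 59.3/3600 = 58 + 0.216667 + 0.016472 = 58.2331389
  S → negative
  Longitude: 48′ + 12.17″ = 48.20283′; 109 + 48.20283/60 = 109.8033806
  hemisphere W, so the sign is −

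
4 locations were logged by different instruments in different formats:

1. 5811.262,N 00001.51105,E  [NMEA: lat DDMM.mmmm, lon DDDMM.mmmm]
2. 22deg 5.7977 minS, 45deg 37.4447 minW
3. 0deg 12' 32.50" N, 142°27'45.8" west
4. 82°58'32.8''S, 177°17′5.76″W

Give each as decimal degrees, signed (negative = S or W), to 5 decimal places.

Point 1:
  Lat: degrees = first 2 digits = 58, minutes = 11.262; 58 + 11.262/60 = 58.187700
  N → positive
  Lon: split at 3 digits → 000° and 1.51105′; 0 + 1.51105/60 = 0.025184
  E → positive
Point 2:
  φ: 5.7977′ = 0.096628°; total 22.096628
  hemisphere S, so the sign is −
  Lon: 37.4447′ = 0.624078°; total 45.624078
  W → negative
Point 3:
  Lat: 0° + 12/60 + 32.5/3600 = 0 + 0.200000 + 0.009028 = 0.209028
  N ⇒ keep positive
  λ: 142 + 27/60 + 45.8/3600 = 142.462722
  W ⇒ negate
Point 4:
  Lat: 82° + 58/60 + 32.8/3600 = 82 + 0.966667 + 0.009111 = 82.975778
  S → negative
  λ: 17′ + 5.76″ = 17.09600′; 177 + 17.09600/60 = 177.284933
  W ⇒ negate

1. 58.18770, 0.02518
2. -22.09663, -45.62408
3. 0.20903, -142.46272
4. -82.97578, -177.28493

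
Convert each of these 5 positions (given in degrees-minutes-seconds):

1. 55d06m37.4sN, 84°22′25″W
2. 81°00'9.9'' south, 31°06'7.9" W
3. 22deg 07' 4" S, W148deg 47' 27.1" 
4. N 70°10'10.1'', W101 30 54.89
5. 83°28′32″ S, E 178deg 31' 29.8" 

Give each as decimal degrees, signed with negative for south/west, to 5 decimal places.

1. 55.11039, -84.37361
2. -81.00275, -31.10219
3. -22.11778, -148.79086
4. 70.16947, -101.51525
5. -83.47556, 178.52494

Point 1:
  Lat: 55 + 6/60 + 37.4/3600 = 55.110389
  N ⇒ keep positive
  λ: 84° + 22/60 + 25/3600 = 84 + 0.366667 + 0.006944 = 84.373611
  hemisphere W, so the sign is −
Point 2:
  φ: 0′ + 9.9″ = 0.16500′; 81 + 0.16500/60 = 81.002750
  hemisphere S, so the sign is −
  Longitude: 31° + 6/60 + 7.9/3600 = 31 + 0.100000 + 0.002194 = 31.102194
  W ⇒ negate
Point 3:
  Latitude: 22 + 7/60 + 4/3600 = 22.117778
  S → negative
  Lon: 148 + 47/60 + 27.1/3600 = 148.790861
  W ⇒ negate
Point 4:
  φ: 70 + 10/60 + 10.1/3600 = 70.169472
  N → positive
  Lon: 101 + 30/60 + 54.89/3600 = 101.515247
  W ⇒ negate
Point 5:
  Latitude: 83° + 28/60 + 32/3600 = 83 + 0.466667 + 0.008889 = 83.475556
  S ⇒ negate
  Lon: 178° + 31/60 + 29.8/3600 = 178 + 0.516667 + 0.008278 = 178.524944
  E ⇒ keep positive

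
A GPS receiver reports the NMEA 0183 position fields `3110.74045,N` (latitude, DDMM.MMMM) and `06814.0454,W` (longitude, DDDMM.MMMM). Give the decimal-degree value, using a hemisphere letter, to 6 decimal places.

Latitude: split at 2 digits → 31° and 10.74045′; 31 + 10.74045/60 = 31.1790075
Lon: degrees = first 3 digits = 68, minutes = 14.0454; 68 + 14.0454/60 = 68.2340900

31.179008° N, 68.234090° W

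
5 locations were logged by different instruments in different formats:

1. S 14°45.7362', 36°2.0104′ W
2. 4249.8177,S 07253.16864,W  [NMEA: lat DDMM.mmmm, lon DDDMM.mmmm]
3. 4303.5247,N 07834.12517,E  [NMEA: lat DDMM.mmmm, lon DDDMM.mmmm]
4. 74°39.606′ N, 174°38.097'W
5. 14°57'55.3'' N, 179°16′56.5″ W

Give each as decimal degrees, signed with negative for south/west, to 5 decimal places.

Point 1:
  Lat: 14 + 45.7362/60 = 14.762270
  S → negative
  λ: 36 + 2.0104/60 = 36.033507
  W ⇒ negate
Point 2:
  Lat: degrees = first 2 digits = 42, minutes = 49.8177; 42 + 49.8177/60 = 42.830295
  S ⇒ negate
  Lon: split at 3 digits → 072° and 53.16864′; 72 + 53.16864/60 = 72.886144
  hemisphere W, so the sign is −
Point 3:
  Lat: degrees = first 2 digits = 43, minutes = 3.5247; 43 + 3.5247/60 = 43.058745
  N ⇒ keep positive
  λ: degrees = first 3 digits = 78, minutes = 34.12517; 78 + 34.12517/60 = 78.568753
  E ⇒ keep positive
Point 4:
  Lat: 39.606′ = 0.660100°; total 74.660100
  N ⇒ keep positive
  Longitude: 174 + 38.097/60 = 174.634950
  W ⇒ negate
Point 5:
  φ: 57′ + 55.3″ = 57.92167′; 14 + 57.92167/60 = 14.965361
  N → positive
  Lon: 179 + 16/60 + 56.5/3600 = 179.282361
  hemisphere W, so the sign is −

1. -14.76227, -36.03351
2. -42.83030, -72.88614
3. 43.05875, 78.56875
4. 74.66010, -174.63495
5. 14.96536, -179.28236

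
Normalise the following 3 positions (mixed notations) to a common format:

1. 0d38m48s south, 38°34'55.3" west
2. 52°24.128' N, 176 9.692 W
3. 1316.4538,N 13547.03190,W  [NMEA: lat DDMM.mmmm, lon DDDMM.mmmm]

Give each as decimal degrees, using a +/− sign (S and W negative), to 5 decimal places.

Point 1:
  Latitude: 0° + 38/60 + 48/3600 = 0 + 0.633333 + 0.013333 = 0.646667
  hemisphere S, so the sign is −
  λ: 38° + 34/60 + 55.3/3600 = 38 + 0.566667 + 0.015361 = 38.582028
  hemisphere W, so the sign is −
Point 2:
  Lat: 52 + 24.128/60 = 52.402133
  N ⇒ keep positive
  λ: 176 + 9.692/60 = 176.161533
  W ⇒ negate
Point 3:
  Latitude: degrees = first 2 digits = 13, minutes = 16.4538; 13 + 16.4538/60 = 13.274230
  N ⇒ keep positive
  Longitude: split at 3 digits → 135° and 47.0319′; 135 + 47.0319/60 = 135.783865
  W → negative

1. -0.64667, -38.58203
2. 52.40213, -176.16153
3. 13.27423, -135.78387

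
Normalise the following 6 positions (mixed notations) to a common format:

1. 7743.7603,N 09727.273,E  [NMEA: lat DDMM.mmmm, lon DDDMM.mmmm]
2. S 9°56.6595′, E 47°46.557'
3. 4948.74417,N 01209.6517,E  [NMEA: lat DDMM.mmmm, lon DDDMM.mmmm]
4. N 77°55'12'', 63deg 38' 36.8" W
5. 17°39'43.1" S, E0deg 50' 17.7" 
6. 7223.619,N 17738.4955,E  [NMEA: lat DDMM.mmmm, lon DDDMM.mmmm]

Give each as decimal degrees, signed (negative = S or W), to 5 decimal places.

Point 1:
  Latitude: split at 2 digits → 77° and 43.7603′; 77 + 43.7603/60 = 77.729338
  N ⇒ keep positive
  Lon: split at 3 digits → 097° and 27.273′; 97 + 27.273/60 = 97.454550
  E ⇒ keep positive
Point 2:
  Latitude: 56.6595′ = 0.944325°; total 9.944325
  S ⇒ negate
  Longitude: 46.557′ = 0.775950°; total 47.775950
  E → positive
Point 3:
  Lat: split at 2 digits → 49° and 48.74417′; 49 + 48.74417/60 = 49.812403
  N ⇒ keep positive
  λ: split at 3 digits → 012° and 9.6517′; 12 + 9.6517/60 = 12.160862
  E ⇒ keep positive
Point 4:
  Lat: 77 + 55/60 + 12/3600 = 77.920000
  N ⇒ keep positive
  Lon: 38′ + 36.8″ = 38.61333′; 63 + 38.61333/60 = 63.643556
  hemisphere W, so the sign is −
Point 5:
  Lat: 39′ + 43.1″ = 39.71833′; 17 + 39.71833/60 = 17.661972
  hemisphere S, so the sign is −
  λ: 0° + 50/60 + 17.7/3600 = 0 + 0.833333 + 0.004917 = 0.838250
  E ⇒ keep positive
Point 6:
  φ: degrees = first 2 digits = 72, minutes = 23.619; 72 + 23.619/60 = 72.393650
  N → positive
  Longitude: degrees = first 3 digits = 177, minutes = 38.4955; 177 + 38.4955/60 = 177.641592
  E → positive

1. 77.72934, 97.45455
2. -9.94433, 47.77595
3. 49.81240, 12.16086
4. 77.92000, -63.64356
5. -17.66197, 0.83825
6. 72.39365, 177.64159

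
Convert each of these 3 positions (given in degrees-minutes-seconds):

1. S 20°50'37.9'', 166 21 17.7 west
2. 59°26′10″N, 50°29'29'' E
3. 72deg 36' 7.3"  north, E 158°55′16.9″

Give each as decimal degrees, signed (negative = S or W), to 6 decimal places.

1. -20.843861, -166.354917
2. 59.436111, 50.491389
3. 72.602028, 158.921361

Point 1:
  φ: 50′ + 37.9″ = 50.63167′; 20 + 50.63167/60 = 20.8438611
  S ⇒ negate
  Lon: 166 + 21/60 + 17.7/3600 = 166.3549167
  W ⇒ negate
Point 2:
  Latitude: 26′ + 10″ = 26.16667′; 59 + 26.16667/60 = 59.4361111
  N ⇒ keep positive
  Lon: 50 + 29/60 + 29/3600 = 50.4913889
  E ⇒ keep positive
Point 3:
  φ: 72 + 36/60 + 7.3/3600 = 72.6020278
  N → positive
  λ: 158 + 55/60 + 16.9/3600 = 158.9213611
  E ⇒ keep positive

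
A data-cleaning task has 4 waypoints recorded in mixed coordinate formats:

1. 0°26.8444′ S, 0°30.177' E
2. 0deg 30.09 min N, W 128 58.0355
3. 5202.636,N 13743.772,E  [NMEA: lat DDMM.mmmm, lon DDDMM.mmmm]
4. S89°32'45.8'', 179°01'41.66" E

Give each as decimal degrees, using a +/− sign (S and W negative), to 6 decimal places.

1. -0.447407, 0.502950
2. 0.501500, -128.967258
3. 52.043933, 137.729533
4. -89.546056, 179.028239

Point 1:
  Latitude: 26.8444′ = 0.447407°; total 0.4474067
  S → negative
  λ: 30.177′ = 0.502950°; total 0.5029500
  E ⇒ keep positive
Point 2:
  φ: 30.09′ = 0.501500°; total 0.5015000
  N → positive
  λ: 58.0355′ = 0.967258°; total 128.9672583
  W → negative
Point 3:
  φ: split at 2 digits → 52° and 2.636′; 52 + 2.636/60 = 52.0439333
  N ⇒ keep positive
  Lon: degrees = first 3 digits = 137, minutes = 43.772; 137 + 43.772/60 = 137.7295333
  E → positive
Point 4:
  φ: 89 + 32/60 + 45.8/3600 = 89.5460556
  S → negative
  Lon: 1′ + 41.66″ = 1.69433′; 179 + 1.69433/60 = 179.0282389
  E ⇒ keep positive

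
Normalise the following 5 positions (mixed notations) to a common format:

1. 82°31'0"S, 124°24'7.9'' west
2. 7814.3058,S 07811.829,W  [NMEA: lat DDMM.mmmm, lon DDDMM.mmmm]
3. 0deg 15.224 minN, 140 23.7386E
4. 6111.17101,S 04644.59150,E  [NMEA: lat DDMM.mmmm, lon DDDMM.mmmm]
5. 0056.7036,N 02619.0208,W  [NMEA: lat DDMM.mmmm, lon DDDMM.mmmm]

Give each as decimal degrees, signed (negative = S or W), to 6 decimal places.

Point 1:
  Lat: 82° + 31/60 + 0/3600 = 82 + 0.516667 + 0.000000 = 82.5166667
  S → negative
  λ: 124 + 24/60 + 7.9/3600 = 124.4021944
  W → negative
Point 2:
  Lat: split at 2 digits → 78° and 14.3058′; 78 + 14.3058/60 = 78.2384300
  S ⇒ negate
  λ: degrees = first 3 digits = 78, minutes = 11.829; 78 + 11.829/60 = 78.1971500
  hemisphere W, so the sign is −
Point 3:
  Lat: 15.224′ = 0.253733°; total 0.2537333
  N ⇒ keep positive
  Lon: 140 + 23.7386/60 = 140.3956433
  E → positive
Point 4:
  Latitude: degrees = first 2 digits = 61, minutes = 11.17101; 61 + 11.17101/60 = 61.1861835
  S ⇒ negate
  Lon: degrees = first 3 digits = 46, minutes = 44.5915; 46 + 44.5915/60 = 46.7431917
  E ⇒ keep positive
Point 5:
  Lat: split at 2 digits → 00° and 56.7036′; 0 + 56.7036/60 = 0.9450600
  N → positive
  λ: split at 3 digits → 026° and 19.0208′; 26 + 19.0208/60 = 26.3170133
  W ⇒ negate

1. -82.516667, -124.402194
2. -78.238430, -78.197150
3. 0.253733, 140.395643
4. -61.186184, 46.743192
5. 0.945060, -26.317013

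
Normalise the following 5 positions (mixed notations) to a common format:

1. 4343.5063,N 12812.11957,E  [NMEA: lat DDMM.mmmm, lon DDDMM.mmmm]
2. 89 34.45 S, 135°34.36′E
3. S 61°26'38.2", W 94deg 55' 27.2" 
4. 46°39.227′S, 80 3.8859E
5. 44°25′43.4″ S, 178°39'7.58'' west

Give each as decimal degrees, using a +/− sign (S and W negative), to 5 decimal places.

Point 1:
  φ: degrees = first 2 digits = 43, minutes = 43.5063; 43 + 43.5063/60 = 43.725105
  N → positive
  Lon: degrees = first 3 digits = 128, minutes = 12.11957; 128 + 12.11957/60 = 128.201993
  E → positive
Point 2:
  φ: 34.45′ = 0.574167°; total 89.574167
  S → negative
  Longitude: 135 + 34.36/60 = 135.572667
  E ⇒ keep positive
Point 3:
  Latitude: 26′ + 38.2″ = 26.63667′; 61 + 26.63667/60 = 61.443944
  S ⇒ negate
  Longitude: 94 + 55/60 + 27.2/3600 = 94.924222
  W ⇒ negate
Point 4:
  Lat: 39.227′ = 0.653783°; total 46.653783
  S → negative
  λ: 80 + 3.8859/60 = 80.064765
  E ⇒ keep positive
Point 5:
  φ: 44° + 25/60 + 43.4/3600 = 44 + 0.416667 + 0.012056 = 44.428722
  S ⇒ negate
  Longitude: 178 + 39/60 + 7.58/3600 = 178.652106
  hemisphere W, so the sign is −

1. 43.72511, 128.20199
2. -89.57417, 135.57267
3. -61.44394, -94.92422
4. -46.65378, 80.06477
5. -44.42872, -178.65211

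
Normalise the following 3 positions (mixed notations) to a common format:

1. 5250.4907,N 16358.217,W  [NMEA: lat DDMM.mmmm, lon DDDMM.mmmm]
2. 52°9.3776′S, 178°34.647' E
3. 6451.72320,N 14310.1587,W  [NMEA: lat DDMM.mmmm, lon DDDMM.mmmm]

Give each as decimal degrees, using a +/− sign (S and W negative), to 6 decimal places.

1. 52.841512, -163.970283
2. -52.156293, 178.577450
3. 64.862053, -143.169312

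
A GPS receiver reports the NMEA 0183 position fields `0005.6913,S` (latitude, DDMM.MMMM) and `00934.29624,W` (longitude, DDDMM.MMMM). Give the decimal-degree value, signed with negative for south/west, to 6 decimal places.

Latitude: split at 2 digits → 00° and 5.6913′; 0 + 5.6913/60 = 0.0948550
hemisphere S, so the sign is −
Lon: split at 3 digits → 009° and 34.29624′; 9 + 34.29624/60 = 9.5716040
W ⇒ negate

-0.094855, -9.571604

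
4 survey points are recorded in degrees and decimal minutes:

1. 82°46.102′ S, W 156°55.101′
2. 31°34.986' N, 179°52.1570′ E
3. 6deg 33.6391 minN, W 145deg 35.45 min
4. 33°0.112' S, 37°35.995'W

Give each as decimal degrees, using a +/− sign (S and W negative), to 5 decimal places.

1. -82.76837, -156.91835
2. 31.58310, 179.86928
3. 6.56065, -145.59083
4. -33.00187, -37.59992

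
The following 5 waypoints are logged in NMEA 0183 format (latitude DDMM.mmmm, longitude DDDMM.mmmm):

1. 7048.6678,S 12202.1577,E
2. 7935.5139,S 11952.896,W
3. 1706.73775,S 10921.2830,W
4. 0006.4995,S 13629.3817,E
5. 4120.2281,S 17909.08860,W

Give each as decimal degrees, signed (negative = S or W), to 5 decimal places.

1. -70.81113, 122.03596
2. -79.59190, -119.88160
3. -17.11230, -109.35472
4. -0.10833, 136.48970
5. -41.33714, -179.15148

Point 1:
  Lat: split at 2 digits → 70° and 48.6678′; 70 + 48.6678/60 = 70.811130
  S ⇒ negate
  λ: split at 3 digits → 122° and 2.1577′; 122 + 2.1577/60 = 122.035962
  E ⇒ keep positive
Point 2:
  Lat: split at 2 digits → 79° and 35.5139′; 79 + 35.5139/60 = 79.591898
  hemisphere S, so the sign is −
  λ: split at 3 digits → 119° and 52.896′; 119 + 52.896/60 = 119.881600
  W ⇒ negate
Point 3:
  φ: degrees = first 2 digits = 17, minutes = 6.73775; 17 + 6.73775/60 = 17.112296
  S ⇒ negate
  Longitude: split at 3 digits → 109° and 21.283′; 109 + 21.283/60 = 109.354717
  W → negative
Point 4:
  Lat: degrees = first 2 digits = 0, minutes = 6.4995; 0 + 6.4995/60 = 0.108325
  S → negative
  λ: split at 3 digits → 136° and 29.3817′; 136 + 29.3817/60 = 136.489695
  E ⇒ keep positive
Point 5:
  Latitude: split at 2 digits → 41° and 20.2281′; 41 + 20.2281/60 = 41.337135
  S → negative
  Lon: degrees = first 3 digits = 179, minutes = 9.0886; 179 + 9.0886/60 = 179.151477
  W → negative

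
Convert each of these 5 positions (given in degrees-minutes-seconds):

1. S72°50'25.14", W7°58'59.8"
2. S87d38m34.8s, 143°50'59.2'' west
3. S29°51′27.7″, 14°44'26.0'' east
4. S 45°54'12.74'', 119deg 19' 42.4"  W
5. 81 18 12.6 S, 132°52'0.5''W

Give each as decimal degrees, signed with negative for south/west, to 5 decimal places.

1. -72.84032, -7.98328
2. -87.64300, -143.84978
3. -29.85769, 14.74056
4. -45.90354, -119.32844
5. -81.30350, -132.86681

Point 1:
  φ: 72 + 50/60 + 25.14/3600 = 72.840317
  S ⇒ negate
  Longitude: 7 + 58/60 + 59.8/3600 = 7.983278
  W → negative
Point 2:
  Lat: 38′ + 34.8″ = 38.58000′; 87 + 38.58000/60 = 87.643000
  S ⇒ negate
  Longitude: 50′ + 59.2″ = 50.98667′; 143 + 50.98667/60 = 143.849778
  W → negative
Point 3:
  Latitude: 51′ + 27.7″ = 51.46167′; 29 + 51.46167/60 = 29.857694
  hemisphere S, so the sign is −
  λ: 14 + 44/60 + 26/3600 = 14.740556
  E → positive
Point 4:
  Latitude: 54′ + 12.74″ = 54.21233′; 45 + 54.21233/60 = 45.903539
  S → negative
  Lon: 119 + 19/60 + 42.4/3600 = 119.328444
  W ⇒ negate
Point 5:
  Lat: 81 + 18/60 + 12.6/3600 = 81.303500
  S → negative
  Longitude: 52′ + 0.5″ = 52.00833′; 132 + 52.00833/60 = 132.866806
  hemisphere W, so the sign is −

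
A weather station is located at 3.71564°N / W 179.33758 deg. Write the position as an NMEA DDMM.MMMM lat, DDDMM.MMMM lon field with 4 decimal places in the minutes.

Latitude: 3° + 0.715640 × 60 = 3° 42.938400′
Longitude: fractional part 0.337580 → 20.254800 minutes

0342.9384,N / 17920.2548,W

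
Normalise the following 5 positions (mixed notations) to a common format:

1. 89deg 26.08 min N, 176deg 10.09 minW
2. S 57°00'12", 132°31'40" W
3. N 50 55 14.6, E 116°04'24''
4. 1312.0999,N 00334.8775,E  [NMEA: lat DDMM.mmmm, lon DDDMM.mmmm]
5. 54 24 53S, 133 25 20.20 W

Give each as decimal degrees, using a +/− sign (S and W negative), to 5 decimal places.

1. 89.43467, -176.16817
2. -57.00333, -132.52778
3. 50.92072, 116.07333
4. 13.20167, 3.58129
5. -54.41472, -133.42228

Point 1:
  Lat: 26.08′ = 0.434667°; total 89.434667
  N ⇒ keep positive
  λ: 176 + 10.09/60 = 176.168167
  W ⇒ negate
Point 2:
  φ: 57° + 0/60 + 12/3600 = 57 + 0.000000 + 0.003333 = 57.003333
  hemisphere S, so the sign is −
  Lon: 31′ + 40″ = 31.66667′; 132 + 31.66667/60 = 132.527778
  W ⇒ negate
Point 3:
  Lat: 50 + 55/60 + 14.6/3600 = 50.920722
  N ⇒ keep positive
  Longitude: 116° + 4/60 + 24/3600 = 116 + 0.066667 + 0.006667 = 116.073333
  E ⇒ keep positive
Point 4:
  Latitude: degrees = first 2 digits = 13, minutes = 12.0999; 13 + 12.0999/60 = 13.201665
  N → positive
  λ: degrees = first 3 digits = 3, minutes = 34.8775; 3 + 34.8775/60 = 3.581292
  E → positive
Point 5:
  φ: 24′ + 53″ = 24.88333′; 54 + 24.88333/60 = 54.414722
  hemisphere S, so the sign is −
  λ: 133° + 25/60 + 20.2/3600 = 133 + 0.416667 + 0.005611 = 133.422278
  W → negative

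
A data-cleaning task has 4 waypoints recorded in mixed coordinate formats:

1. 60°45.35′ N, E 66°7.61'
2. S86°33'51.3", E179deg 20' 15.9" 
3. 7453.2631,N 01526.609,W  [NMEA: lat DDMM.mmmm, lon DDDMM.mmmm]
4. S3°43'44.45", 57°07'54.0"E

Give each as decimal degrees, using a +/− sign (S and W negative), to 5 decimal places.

1. 60.75583, 66.12683
2. -86.56425, 179.33775
3. 74.88772, -15.44348
4. -3.72901, 57.13167

Point 1:
  Latitude: 45.35′ = 0.755833°; total 60.755833
  N → positive
  Lon: 66 + 7.61/60 = 66.126833
  E → positive
Point 2:
  Latitude: 33′ + 51.3″ = 33.85500′; 86 + 33.85500/60 = 86.564250
  hemisphere S, so the sign is −
  Lon: 20′ + 15.9″ = 20.26500′; 179 + 20.26500/60 = 179.337750
  E ⇒ keep positive
Point 3:
  Lat: split at 2 digits → 74° and 53.2631′; 74 + 53.2631/60 = 74.887718
  N → positive
  Lon: split at 3 digits → 015° and 26.609′; 15 + 26.609/60 = 15.443483
  W → negative
Point 4:
  φ: 3 + 43/60 + 44.45/3600 = 3.729014
  S ⇒ negate
  Longitude: 7′ + 54″ = 7.90000′; 57 + 7.90000/60 = 57.131667
  E → positive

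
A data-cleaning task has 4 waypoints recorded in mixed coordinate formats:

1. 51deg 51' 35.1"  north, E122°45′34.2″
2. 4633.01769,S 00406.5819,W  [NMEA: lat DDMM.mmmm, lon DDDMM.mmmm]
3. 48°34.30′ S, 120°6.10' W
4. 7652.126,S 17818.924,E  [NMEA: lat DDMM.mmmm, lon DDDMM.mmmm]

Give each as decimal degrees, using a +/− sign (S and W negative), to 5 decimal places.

1. 51.85975, 122.75950
2. -46.55029, -4.10970
3. -48.57167, -120.10167
4. -76.86877, 178.31540

Point 1:
  Lat: 51′ + 35.1″ = 51.58500′; 51 + 51.58500/60 = 51.859750
  N ⇒ keep positive
  λ: 122 + 45/60 + 34.2/3600 = 122.759500
  E → positive
Point 2:
  Lat: split at 2 digits → 46° and 33.01769′; 46 + 33.01769/60 = 46.550295
  S → negative
  Longitude: split at 3 digits → 004° and 6.5819′; 4 + 6.5819/60 = 4.109698
  W ⇒ negate
Point 3:
  Lat: 48 + 34.3/60 = 48.571667
  S ⇒ negate
  Longitude: 120 + 6.1/60 = 120.101667
  hemisphere W, so the sign is −
Point 4:
  Lat: split at 2 digits → 76° and 52.126′; 76 + 52.126/60 = 76.868767
  S ⇒ negate
  Longitude: split at 3 digits → 178° and 18.924′; 178 + 18.924/60 = 178.315400
  E ⇒ keep positive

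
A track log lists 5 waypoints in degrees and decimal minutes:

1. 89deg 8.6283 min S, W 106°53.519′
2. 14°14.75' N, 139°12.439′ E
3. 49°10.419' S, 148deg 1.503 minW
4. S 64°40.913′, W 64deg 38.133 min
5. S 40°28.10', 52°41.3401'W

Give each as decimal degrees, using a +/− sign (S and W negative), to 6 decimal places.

1. -89.143805, -106.891983
2. 14.245833, 139.207317
3. -49.173650, -148.025050
4. -64.681883, -64.635550
5. -40.468333, -52.689002

Point 1:
  Latitude: 89 + 8.6283/60 = 89.1438050
  S ⇒ negate
  Lon: 106 + 53.519/60 = 106.8919833
  W → negative
Point 2:
  Lat: 14 + 14.75/60 = 14.2458333
  N ⇒ keep positive
  Lon: 12.439′ = 0.207317°; total 139.2073167
  E ⇒ keep positive
Point 3:
  Latitude: 49 + 10.419/60 = 49.1736500
  S ⇒ negate
  Lon: 1.503′ = 0.025050°; total 148.0250500
  W ⇒ negate
Point 4:
  φ: 40.913′ = 0.681883°; total 64.6818833
  S ⇒ negate
  λ: 64 + 38.133/60 = 64.6355500
  hemisphere W, so the sign is −
Point 5:
  Latitude: 40 + 28.1/60 = 40.4683333
  S ⇒ negate
  Longitude: 41.3401′ = 0.689002°; total 52.6890017
  W → negative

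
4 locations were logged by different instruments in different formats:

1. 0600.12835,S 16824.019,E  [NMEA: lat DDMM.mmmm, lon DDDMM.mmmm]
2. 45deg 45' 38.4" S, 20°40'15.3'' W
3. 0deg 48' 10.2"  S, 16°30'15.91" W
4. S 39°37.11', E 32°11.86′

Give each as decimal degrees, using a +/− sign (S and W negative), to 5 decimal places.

Point 1:
  Lat: split at 2 digits → 06° and 0.12835′; 6 + 0.12835/60 = 6.002139
  S → negative
  Lon: split at 3 digits → 168° and 24.019′; 168 + 24.019/60 = 168.400317
  E → positive
Point 2:
  Latitude: 45 + 45/60 + 38.4/3600 = 45.760667
  S ⇒ negate
  Longitude: 20 + 40/60 + 15.3/3600 = 20.670917
  W → negative
Point 3:
  Latitude: 0° + 48/60 + 10.2/3600 = 0 + 0.800000 + 0.002833 = 0.802833
  hemisphere S, so the sign is −
  λ: 16° + 30/60 + 15.91/3600 = 16 + 0.500000 + 0.004419 = 16.504419
  W → negative
Point 4:
  Lat: 37.11′ = 0.618500°; total 39.618500
  S → negative
  Longitude: 32 + 11.86/60 = 32.197667
  E ⇒ keep positive

1. -6.00214, 168.40032
2. -45.76067, -20.67092
3. -0.80283, -16.50442
4. -39.61850, 32.19767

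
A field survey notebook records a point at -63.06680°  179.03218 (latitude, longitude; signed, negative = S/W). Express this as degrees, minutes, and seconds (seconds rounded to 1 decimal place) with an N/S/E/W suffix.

Latitude is negative → S; |value| = 63.066800
φ: 0.066800° → 4.00800′; 0.00800 × 60 = 0.480″
λ: 0.032180 × 60 = 1.93080′ → 1′, remainder × 60 = 55.848″

63°04′0.5″ S, 179°01′55.8″ E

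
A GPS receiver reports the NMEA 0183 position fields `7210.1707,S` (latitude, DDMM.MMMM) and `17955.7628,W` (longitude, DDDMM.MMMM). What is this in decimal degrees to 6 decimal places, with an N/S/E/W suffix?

72.169512° S, 179.929380° W

Latitude: degrees = first 2 digits = 72, minutes = 10.1707; 72 + 10.1707/60 = 72.1695117
λ: degrees = first 3 digits = 179, minutes = 55.7628; 179 + 55.7628/60 = 179.9293800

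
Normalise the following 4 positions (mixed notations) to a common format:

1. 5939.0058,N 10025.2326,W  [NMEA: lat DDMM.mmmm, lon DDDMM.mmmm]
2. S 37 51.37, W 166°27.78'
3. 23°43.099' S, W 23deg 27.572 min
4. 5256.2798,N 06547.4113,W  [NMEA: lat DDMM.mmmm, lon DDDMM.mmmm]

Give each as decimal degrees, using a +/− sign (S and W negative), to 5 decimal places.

Point 1:
  Latitude: split at 2 digits → 59° and 39.0058′; 59 + 39.0058/60 = 59.650097
  N ⇒ keep positive
  Lon: split at 3 digits → 100° and 25.2326′; 100 + 25.2326/60 = 100.420543
  W → negative
Point 2:
  φ: 37 + 51.37/60 = 37.856167
  hemisphere S, so the sign is −
  Lon: 166 + 27.78/60 = 166.463000
  W ⇒ negate
Point 3:
  φ: 23 + 43.099/60 = 23.718317
  S → negative
  Lon: 27.572′ = 0.459533°; total 23.459533
  W ⇒ negate
Point 4:
  φ: split at 2 digits → 52° and 56.2798′; 52 + 56.2798/60 = 52.937997
  N ⇒ keep positive
  Lon: degrees = first 3 digits = 65, minutes = 47.4113; 65 + 47.4113/60 = 65.790188
  W ⇒ negate

1. 59.65010, -100.42054
2. -37.85617, -166.46300
3. -23.71832, -23.45953
4. 52.93800, -65.79019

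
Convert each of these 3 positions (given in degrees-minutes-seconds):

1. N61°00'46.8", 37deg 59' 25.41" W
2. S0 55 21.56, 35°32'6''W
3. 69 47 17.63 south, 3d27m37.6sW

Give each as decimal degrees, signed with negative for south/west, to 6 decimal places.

Point 1:
  Lat: 61° + 0/60 + 46.8/3600 = 61 + 0.000000 + 0.013000 = 61.0130000
  N ⇒ keep positive
  λ: 37° + 59/60 + 25.41/3600 = 37 + 0.983333 + 0.007058 = 37.9903917
  W ⇒ negate
Point 2:
  φ: 0 + 55/60 + 21.56/3600 = 0.9226556
  S → negative
  Lon: 35 + 32/60 + 6/3600 = 35.5350000
  W ⇒ negate
Point 3:
  φ: 69 + 47/60 + 17.63/3600 = 69.7882306
  hemisphere S, so the sign is −
  λ: 27′ + 37.6″ = 27.62667′; 3 + 27.62667/60 = 3.4604444
  W → negative

1. 61.013000, -37.990392
2. -0.922656, -35.535000
3. -69.788231, -3.460444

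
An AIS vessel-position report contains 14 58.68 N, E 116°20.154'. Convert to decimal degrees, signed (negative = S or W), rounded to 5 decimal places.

14.97800, 116.33590

Lat: 14 + 58.68/60 = 14.978000
N ⇒ keep positive
Longitude: 116 + 20.154/60 = 116.335900
E → positive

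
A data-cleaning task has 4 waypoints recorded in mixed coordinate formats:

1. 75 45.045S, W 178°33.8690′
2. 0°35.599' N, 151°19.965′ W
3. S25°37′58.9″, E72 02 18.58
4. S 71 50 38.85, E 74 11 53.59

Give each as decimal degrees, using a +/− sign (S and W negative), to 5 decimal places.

1. -75.75075, -178.56448
2. 0.59332, -151.33275
3. -25.63303, 72.03849
4. -71.84413, 74.19822

Point 1:
  Lat: 75 + 45.045/60 = 75.750750
  S ⇒ negate
  Lon: 33.869′ = 0.564483°; total 178.564483
  W → negative
Point 2:
  Latitude: 35.599′ = 0.593317°; total 0.593317
  N ⇒ keep positive
  Longitude: 19.965′ = 0.332750°; total 151.332750
  W → negative
Point 3:
  Lat: 37′ + 58.9″ = 37.98167′; 25 + 37.98167/60 = 25.633028
  S ⇒ negate
  Longitude: 2′ + 18.58″ = 2.30967′; 72 + 2.30967/60 = 72.038494
  E → positive
Point 4:
  Latitude: 71° + 50/60 + 38.85/3600 = 71 + 0.833333 + 0.010792 = 71.844125
  S → negative
  λ: 74° + 11/60 + 53.59/3600 = 74 + 0.183333 + 0.014886 = 74.198219
  E → positive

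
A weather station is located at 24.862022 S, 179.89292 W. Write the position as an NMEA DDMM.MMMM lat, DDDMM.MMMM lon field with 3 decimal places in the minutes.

2451.721,S / 17953.575,W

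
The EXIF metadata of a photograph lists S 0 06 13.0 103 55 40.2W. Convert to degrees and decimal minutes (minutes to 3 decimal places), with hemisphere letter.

φ: seconds/60 = 0.21667; minutes = 6 + 0.21667 = 6.21667
Lon: seconds/60 = 0.67000; minutes = 55 + 0.67000 = 55.67000

0° 6.217′ S, 103° 55.670′ W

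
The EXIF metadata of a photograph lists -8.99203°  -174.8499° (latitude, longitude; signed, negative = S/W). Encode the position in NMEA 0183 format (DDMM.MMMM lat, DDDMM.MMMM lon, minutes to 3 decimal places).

0859.522,S / 17450.994,W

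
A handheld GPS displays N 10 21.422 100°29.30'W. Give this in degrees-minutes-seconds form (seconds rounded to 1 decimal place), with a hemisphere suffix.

10°21′25.3″ N, 100°29′18.0″ W

Latitude: 21.42200′ → 21′ and 0.42200 × 60 = 25.320″
λ: 29.30000′ → 29′ and 0.30000 × 60 = 18.000″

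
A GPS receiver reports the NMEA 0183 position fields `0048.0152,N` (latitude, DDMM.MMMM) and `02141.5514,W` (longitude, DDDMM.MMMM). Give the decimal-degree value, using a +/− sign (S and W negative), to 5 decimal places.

0.80025, -21.69252

φ: degrees = first 2 digits = 0, minutes = 48.0152; 0 + 48.0152/60 = 0.800253
N → positive
λ: degrees = first 3 digits = 21, minutes = 41.5514; 21 + 41.5514/60 = 21.692523
hemisphere W, so the sign is −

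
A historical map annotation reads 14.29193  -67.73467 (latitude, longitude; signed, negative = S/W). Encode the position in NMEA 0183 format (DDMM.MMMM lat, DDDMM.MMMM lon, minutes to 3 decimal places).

Lat: fractional part 0.291930 → 17.51580 minutes
Longitude is negative → W; |value| = 67.734670
Lon: 67° + 0.734670 × 60 = 67° 44.08020′

1417.516,N / 06744.080,W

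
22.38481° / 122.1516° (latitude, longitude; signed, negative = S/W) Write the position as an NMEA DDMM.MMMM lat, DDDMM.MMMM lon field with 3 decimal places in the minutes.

2223.089,N / 12209.096,E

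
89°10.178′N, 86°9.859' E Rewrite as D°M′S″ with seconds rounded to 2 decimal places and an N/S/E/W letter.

89°10′10.68″ N, 86°09′51.54″ E

φ: fractional minutes 0.17800 × 60 = 10.6800″
Lon: 9.85900′ → 9′ and 0.85900 × 60 = 51.5400″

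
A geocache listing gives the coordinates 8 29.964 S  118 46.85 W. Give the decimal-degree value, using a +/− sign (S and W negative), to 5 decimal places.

Latitude: 8 + 29.964/60 = 8.499400
hemisphere S, so the sign is −
λ: 46.85′ = 0.780833°; total 118.780833
W → negative

-8.49940, -118.78083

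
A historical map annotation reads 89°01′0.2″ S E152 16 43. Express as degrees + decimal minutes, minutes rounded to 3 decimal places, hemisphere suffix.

Lat: 1 + 0.2/60 = 1.00333′
λ: seconds/60 = 0.71667; minutes = 16 + 0.71667 = 16.71667

89° 1.003′ S, 152° 16.717′ E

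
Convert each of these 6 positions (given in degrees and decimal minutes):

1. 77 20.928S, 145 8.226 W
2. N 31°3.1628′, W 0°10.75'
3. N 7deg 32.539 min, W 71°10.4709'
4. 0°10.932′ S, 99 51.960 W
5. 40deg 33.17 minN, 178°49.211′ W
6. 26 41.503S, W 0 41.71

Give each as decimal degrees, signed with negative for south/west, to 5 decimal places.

1. -77.34880, -145.13710
2. 31.05271, -0.17917
3. 7.54232, -71.17452
4. -0.18220, -99.86600
5. 40.55283, -178.82018
6. -26.69172, -0.69517

Point 1:
  Lat: 77 + 20.928/60 = 77.348800
  S ⇒ negate
  λ: 8.226′ = 0.137100°; total 145.137100
  hemisphere W, so the sign is −
Point 2:
  Latitude: 31 + 3.1628/60 = 31.052713
  N ⇒ keep positive
  Lon: 0 + 10.75/60 = 0.179167
  W → negative
Point 3:
  φ: 7 + 32.539/60 = 7.542317
  N → positive
  λ: 10.4709′ = 0.174515°; total 71.174515
  W → negative
Point 4:
  φ: 0 + 10.932/60 = 0.182200
  hemisphere S, so the sign is −
  Longitude: 51.96′ = 0.866000°; total 99.866000
  hemisphere W, so the sign is −
Point 5:
  φ: 33.17′ = 0.552833°; total 40.552833
  N → positive
  Longitude: 49.211′ = 0.820183°; total 178.820183
  W → negative
Point 6:
  φ: 41.503′ = 0.691717°; total 26.691717
  S ⇒ negate
  λ: 41.71′ = 0.695167°; total 0.695167
  W ⇒ negate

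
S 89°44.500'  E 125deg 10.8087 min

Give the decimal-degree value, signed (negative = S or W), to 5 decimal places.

-89.74167, 125.18015

φ: 89 + 44.5/60 = 89.741667
S → negative
λ: 10.8087′ = 0.180145°; total 125.180145
E ⇒ keep positive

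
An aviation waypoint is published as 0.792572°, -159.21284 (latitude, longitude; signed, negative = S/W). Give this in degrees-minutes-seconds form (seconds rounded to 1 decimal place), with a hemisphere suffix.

0°47′33.3″ N, 159°12′46.2″ W

Latitude: whole degrees 0; 47.55432′ → 47′ and 33.259″
Longitude is negative → W; |value| = 159.212840
λ: whole degrees 159; 12.77040′ → 12′ and 46.224″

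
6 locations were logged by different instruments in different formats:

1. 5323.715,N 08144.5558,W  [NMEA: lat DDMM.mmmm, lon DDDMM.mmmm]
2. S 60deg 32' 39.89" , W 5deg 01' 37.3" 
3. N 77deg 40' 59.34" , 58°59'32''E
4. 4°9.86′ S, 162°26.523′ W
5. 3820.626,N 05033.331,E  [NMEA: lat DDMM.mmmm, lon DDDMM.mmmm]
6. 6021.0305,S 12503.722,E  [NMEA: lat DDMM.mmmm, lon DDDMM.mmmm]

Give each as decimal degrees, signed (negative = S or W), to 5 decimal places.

1. 53.39525, -81.74260
2. -60.54441, -5.02703
3. 77.68315, 58.99222
4. -4.16433, -162.44205
5. 38.34377, 50.55552
6. -60.35051, 125.06203

Point 1:
  Latitude: split at 2 digits → 53° and 23.715′; 53 + 23.715/60 = 53.395250
  N → positive
  Longitude: degrees = first 3 digits = 81, minutes = 44.5558; 81 + 44.5558/60 = 81.742597
  W ⇒ negate
Point 2:
  Lat: 60° + 32/60 + 39.89/3600 = 60 + 0.533333 + 0.011081 = 60.544414
  S → negative
  Longitude: 5 + 1/60 + 37.3/3600 = 5.027028
  W → negative
Point 3:
  Latitude: 77 + 40/60 + 59.34/3600 = 77.683150
  N → positive
  Longitude: 59′ + 32″ = 59.53333′; 58 + 59.53333/60 = 58.992222
  E → positive
Point 4:
  Latitude: 9.86′ = 0.164333°; total 4.164333
  S → negative
  λ: 26.523′ = 0.442050°; total 162.442050
  W ⇒ negate
Point 5:
  φ: split at 2 digits → 38° and 20.626′; 38 + 20.626/60 = 38.343767
  N → positive
  Longitude: degrees = first 3 digits = 50, minutes = 33.331; 50 + 33.331/60 = 50.555517
  E ⇒ keep positive
Point 6:
  Lat: degrees = first 2 digits = 60, minutes = 21.0305; 60 + 21.0305/60 = 60.350508
  hemisphere S, so the sign is −
  Longitude: split at 3 digits → 125° and 3.722′; 125 + 3.722/60 = 125.062033
  E ⇒ keep positive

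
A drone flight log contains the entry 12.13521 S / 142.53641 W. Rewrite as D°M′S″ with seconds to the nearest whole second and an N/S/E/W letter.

12°08′7″ S, 142°32′11″ W

φ: 0.135210° → 8.11260′; 0.11260 × 60 = 6.76″
λ: 0.536410° → 32.18460′; 0.18460 × 60 = 11.08″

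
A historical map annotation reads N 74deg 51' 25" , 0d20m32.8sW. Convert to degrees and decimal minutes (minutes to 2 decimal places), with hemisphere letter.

74° 51.42′ N, 0° 20.55′ W

φ: seconds/60 = 0.41667; minutes = 51 + 0.41667 = 51.4167
Longitude: seconds/60 = 0.54667; minutes = 20 + 0.54667 = 20.5467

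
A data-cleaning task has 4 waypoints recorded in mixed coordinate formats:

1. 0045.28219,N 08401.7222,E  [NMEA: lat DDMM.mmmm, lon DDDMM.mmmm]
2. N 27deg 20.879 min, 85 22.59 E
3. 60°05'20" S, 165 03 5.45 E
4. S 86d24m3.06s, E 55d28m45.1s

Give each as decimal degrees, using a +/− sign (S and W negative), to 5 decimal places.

Point 1:
  Lat: split at 2 digits → 00° and 45.28219′; 0 + 45.28219/60 = 0.754703
  N ⇒ keep positive
  Lon: split at 3 digits → 084° and 1.7222′; 84 + 1.7222/60 = 84.028703
  E ⇒ keep positive
Point 2:
  φ: 27 + 20.879/60 = 27.347983
  N ⇒ keep positive
  Lon: 85 + 22.59/60 = 85.376500
  E → positive
Point 3:
  Latitude: 5′ + 20″ = 5.33333′; 60 + 5.33333/60 = 60.088889
  S ⇒ negate
  Lon: 165 + 3/60 + 5.45/3600 = 165.051514
  E ⇒ keep positive
Point 4:
  φ: 86 + 24/60 + 3.06/3600 = 86.400850
  hemisphere S, so the sign is −
  Lon: 55 + 28/60 + 45.1/3600 = 55.479194
  E ⇒ keep positive

1. 0.75470, 84.02870
2. 27.34798, 85.37650
3. -60.08889, 165.05151
4. -86.40085, 55.47919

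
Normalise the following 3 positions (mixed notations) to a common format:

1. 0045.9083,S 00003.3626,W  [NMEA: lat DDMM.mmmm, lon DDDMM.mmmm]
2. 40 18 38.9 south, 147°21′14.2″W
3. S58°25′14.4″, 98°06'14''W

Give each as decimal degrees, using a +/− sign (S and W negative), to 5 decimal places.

Point 1:
  Lat: split at 2 digits → 00° and 45.9083′; 0 + 45.9083/60 = 0.765138
  S ⇒ negate
  Longitude: split at 3 digits → 000° and 3.3626′; 0 + 3.3626/60 = 0.056043
  W → negative
Point 2:
  Latitude: 18′ + 38.9″ = 18.64833′; 40 + 18.64833/60 = 40.310806
  hemisphere S, so the sign is −
  λ: 147 + 21/60 + 14.2/3600 = 147.353944
  hemisphere W, so the sign is −
Point 3:
  Latitude: 58 + 25/60 + 14.4/3600 = 58.420667
  hemisphere S, so the sign is −
  Longitude: 98° + 6/60 + 14/3600 = 98 + 0.100000 + 0.003889 = 98.103889
  hemisphere W, so the sign is −

1. -0.76514, -0.05604
2. -40.31081, -147.35394
3. -58.42067, -98.10389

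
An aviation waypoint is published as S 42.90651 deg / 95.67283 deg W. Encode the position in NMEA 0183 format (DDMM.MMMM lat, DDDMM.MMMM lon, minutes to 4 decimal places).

Lat: 42° + 0.906510 × 60 = 42° 54.390600′
λ: minutes = (95.672830 − 95) × 60 = 40.369800

4254.3906,S / 09540.3698,W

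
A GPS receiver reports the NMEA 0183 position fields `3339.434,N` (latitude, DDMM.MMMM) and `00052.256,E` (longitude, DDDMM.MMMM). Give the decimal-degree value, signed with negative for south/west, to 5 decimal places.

Lat: degrees = first 2 digits = 33, minutes = 39.434; 33 + 39.434/60 = 33.657233
N ⇒ keep positive
λ: split at 3 digits → 000° and 52.256′; 0 + 52.256/60 = 0.870933
E → positive

33.65723, 0.87093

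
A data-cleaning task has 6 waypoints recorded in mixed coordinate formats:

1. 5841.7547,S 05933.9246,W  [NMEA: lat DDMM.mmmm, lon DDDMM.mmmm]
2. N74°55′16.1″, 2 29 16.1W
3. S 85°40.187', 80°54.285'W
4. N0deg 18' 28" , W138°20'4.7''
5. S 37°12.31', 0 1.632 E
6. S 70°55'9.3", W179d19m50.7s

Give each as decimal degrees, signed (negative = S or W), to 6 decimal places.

1. -58.695912, -59.565410
2. 74.921139, -2.487806
3. -85.669783, -80.904750
4. 0.307778, -138.334639
5. -37.205167, 0.027200
6. -70.919250, -179.330750

Point 1:
  φ: split at 2 digits → 58° and 41.7547′; 58 + 41.7547/60 = 58.6959117
  S ⇒ negate
  λ: degrees = first 3 digits = 59, minutes = 33.9246; 59 + 33.9246/60 = 59.5654100
  W → negative
Point 2:
  Lat: 74 + 55/60 + 16.1/3600 = 74.9211389
  N ⇒ keep positive
  Longitude: 2° + 29/60 + 16.1/3600 = 2 + 0.483333 + 0.004472 = 2.4878056
  W ⇒ negate
Point 3:
  φ: 85 + 40.187/60 = 85.6697833
  hemisphere S, so the sign is −
  Longitude: 54.285′ = 0.904750°; total 80.9047500
  hemisphere W, so the sign is −
Point 4:
  φ: 0° + 18/60 + 28/3600 = 0 + 0.300000 + 0.007778 = 0.3077778
  N ⇒ keep positive
  Lon: 138° + 20/60 + 4.7/3600 = 138 + 0.333333 + 0.001306 = 138.3346389
  hemisphere W, so the sign is −
Point 5:
  φ: 37 + 12.31/60 = 37.2051667
  S → negative
  Longitude: 1.632′ = 0.027200°; total 0.0272000
  E ⇒ keep positive
Point 6:
  Latitude: 70° + 55/60 + 9.3/3600 = 70 + 0.916667 + 0.002583 = 70.9192500
  S → negative
  Longitude: 19′ + 50.7″ = 19.84500′; 179 + 19.84500/60 = 179.3307500
  W ⇒ negate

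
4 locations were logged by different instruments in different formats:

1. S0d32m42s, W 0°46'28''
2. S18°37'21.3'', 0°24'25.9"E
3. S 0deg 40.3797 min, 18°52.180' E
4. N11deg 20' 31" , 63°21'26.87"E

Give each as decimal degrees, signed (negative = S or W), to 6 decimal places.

1. -0.545000, -0.774444
2. -18.622583, 0.407194
3. -0.672995, 18.869667
4. 11.341944, 63.357464

Point 1:
  φ: 32′ + 42″ = 32.70000′; 0 + 32.70000/60 = 0.5450000
  hemisphere S, so the sign is −
  Lon: 0° + 46/60 + 28/3600 = 0 + 0.766667 + 0.007778 = 0.7744444
  hemisphere W, so the sign is −
Point 2:
  Latitude: 37′ + 21.3″ = 37.35500′; 18 + 37.35500/60 = 18.6225833
  S ⇒ negate
  λ: 0° + 24/60 + 25.9/3600 = 0 + 0.400000 + 0.007194 = 0.4071944
  E → positive
Point 3:
  φ: 40.3797′ = 0.672995°; total 0.6729950
  hemisphere S, so the sign is −
  Lon: 52.18′ = 0.869667°; total 18.8696667
  E ⇒ keep positive
Point 4:
  Lat: 20′ + 31″ = 20.51667′; 11 + 20.51667/60 = 11.3419444
  N → positive
  λ: 63 + 21/60 + 26.87/3600 = 63.3574639
  E ⇒ keep positive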